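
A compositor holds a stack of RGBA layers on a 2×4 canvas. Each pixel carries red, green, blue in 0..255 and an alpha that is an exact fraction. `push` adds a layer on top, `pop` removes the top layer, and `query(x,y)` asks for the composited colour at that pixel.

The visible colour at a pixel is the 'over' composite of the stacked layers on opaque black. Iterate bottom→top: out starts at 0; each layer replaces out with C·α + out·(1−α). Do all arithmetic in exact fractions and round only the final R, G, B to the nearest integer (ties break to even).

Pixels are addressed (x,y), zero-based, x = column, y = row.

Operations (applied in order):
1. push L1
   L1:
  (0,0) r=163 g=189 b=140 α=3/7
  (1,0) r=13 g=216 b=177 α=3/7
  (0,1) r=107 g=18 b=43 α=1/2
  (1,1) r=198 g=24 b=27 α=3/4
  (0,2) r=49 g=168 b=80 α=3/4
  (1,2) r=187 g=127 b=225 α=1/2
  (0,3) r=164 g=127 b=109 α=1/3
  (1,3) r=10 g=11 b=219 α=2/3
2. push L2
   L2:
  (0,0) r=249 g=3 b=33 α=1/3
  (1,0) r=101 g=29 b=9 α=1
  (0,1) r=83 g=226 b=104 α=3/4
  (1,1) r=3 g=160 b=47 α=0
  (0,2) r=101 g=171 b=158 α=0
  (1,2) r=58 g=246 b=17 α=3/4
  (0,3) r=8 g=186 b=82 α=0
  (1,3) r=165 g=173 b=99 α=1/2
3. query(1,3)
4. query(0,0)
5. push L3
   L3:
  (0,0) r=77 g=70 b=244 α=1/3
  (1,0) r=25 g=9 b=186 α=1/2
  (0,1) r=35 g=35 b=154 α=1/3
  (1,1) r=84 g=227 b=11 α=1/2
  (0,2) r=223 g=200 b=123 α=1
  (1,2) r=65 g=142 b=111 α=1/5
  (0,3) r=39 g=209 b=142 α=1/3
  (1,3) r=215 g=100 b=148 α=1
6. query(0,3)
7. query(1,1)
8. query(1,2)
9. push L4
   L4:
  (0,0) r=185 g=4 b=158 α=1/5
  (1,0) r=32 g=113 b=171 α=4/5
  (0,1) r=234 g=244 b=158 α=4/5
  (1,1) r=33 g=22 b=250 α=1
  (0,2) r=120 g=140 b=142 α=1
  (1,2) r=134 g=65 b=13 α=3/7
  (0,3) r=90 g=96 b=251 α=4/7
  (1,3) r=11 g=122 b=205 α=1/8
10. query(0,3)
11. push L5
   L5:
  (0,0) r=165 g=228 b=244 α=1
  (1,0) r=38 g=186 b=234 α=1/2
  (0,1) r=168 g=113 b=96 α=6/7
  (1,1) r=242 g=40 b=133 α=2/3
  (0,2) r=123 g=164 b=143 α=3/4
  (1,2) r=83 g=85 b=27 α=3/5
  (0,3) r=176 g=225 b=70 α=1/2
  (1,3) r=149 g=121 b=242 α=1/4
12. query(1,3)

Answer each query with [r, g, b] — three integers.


at x=1,y=3 over L1,L2:
after L1 α=2/3: [20/3, 22/3, 146]
after L2 α=1/2: [515/6, 541/6, 245/2]
= [86, 90, 122]

at x=0,y=0 over L1,L2:
L1 α=3/7: [489/7, 81, 60]
L2 α=1/3: [907/7, 55, 51]
= [130, 55, 51]

(0,3) stack=L1,L2,L3; from [0,0,0]:
+L1 (α=1/3) → [164/3, 127/3, 109/3]
+L2 (α=0) → [164/3, 127/3, 109/3]
+L3 (α=1/3) → [445/9, 881/9, 644/9]
= [49, 98, 72]

query (1,1) [L1,L2,L3] — begin 0,0,0
after L1 α=3/4: [297/2, 18, 81/4]
after L2 α=0: [297/2, 18, 81/4]
after L3 α=1/2: [465/4, 245/2, 125/8]
= [116, 122, 16]

(1,2) stack=L1,L2,L3; from [0,0,0]:
+L1 (α=1/2) → [187/2, 127/2, 225/2]
+L2 (α=3/4) → [535/8, 1603/8, 327/8]
+L3 (α=1/5) → [133/2, 1887/10, 549/10]
rounded: [66, 189, 55]

(0,3) stack=L1,L2,L3,L4; from [0,0,0]:
+L1 (α=1/3) → [164/3, 127/3, 109/3]
+L2 (α=0) → [164/3, 127/3, 109/3]
+L3 (α=1/3) → [445/9, 881/9, 644/9]
+L4 (α=4/7) → [1525/21, 2033/21, 3656/21]
rounded: [73, 97, 174]

query (1,3) [L1,L2,L3,L4,L5] — begin 0,0,0
after L1 α=2/3: [20/3, 22/3, 146]
after L2 α=1/2: [515/6, 541/6, 245/2]
after L3 α=1: [215, 100, 148]
after L4 α=1/8: [379/2, 411/4, 1241/8]
after L5 α=1/4: [1435/8, 1717/16, 5659/32]
→ [179, 107, 177]


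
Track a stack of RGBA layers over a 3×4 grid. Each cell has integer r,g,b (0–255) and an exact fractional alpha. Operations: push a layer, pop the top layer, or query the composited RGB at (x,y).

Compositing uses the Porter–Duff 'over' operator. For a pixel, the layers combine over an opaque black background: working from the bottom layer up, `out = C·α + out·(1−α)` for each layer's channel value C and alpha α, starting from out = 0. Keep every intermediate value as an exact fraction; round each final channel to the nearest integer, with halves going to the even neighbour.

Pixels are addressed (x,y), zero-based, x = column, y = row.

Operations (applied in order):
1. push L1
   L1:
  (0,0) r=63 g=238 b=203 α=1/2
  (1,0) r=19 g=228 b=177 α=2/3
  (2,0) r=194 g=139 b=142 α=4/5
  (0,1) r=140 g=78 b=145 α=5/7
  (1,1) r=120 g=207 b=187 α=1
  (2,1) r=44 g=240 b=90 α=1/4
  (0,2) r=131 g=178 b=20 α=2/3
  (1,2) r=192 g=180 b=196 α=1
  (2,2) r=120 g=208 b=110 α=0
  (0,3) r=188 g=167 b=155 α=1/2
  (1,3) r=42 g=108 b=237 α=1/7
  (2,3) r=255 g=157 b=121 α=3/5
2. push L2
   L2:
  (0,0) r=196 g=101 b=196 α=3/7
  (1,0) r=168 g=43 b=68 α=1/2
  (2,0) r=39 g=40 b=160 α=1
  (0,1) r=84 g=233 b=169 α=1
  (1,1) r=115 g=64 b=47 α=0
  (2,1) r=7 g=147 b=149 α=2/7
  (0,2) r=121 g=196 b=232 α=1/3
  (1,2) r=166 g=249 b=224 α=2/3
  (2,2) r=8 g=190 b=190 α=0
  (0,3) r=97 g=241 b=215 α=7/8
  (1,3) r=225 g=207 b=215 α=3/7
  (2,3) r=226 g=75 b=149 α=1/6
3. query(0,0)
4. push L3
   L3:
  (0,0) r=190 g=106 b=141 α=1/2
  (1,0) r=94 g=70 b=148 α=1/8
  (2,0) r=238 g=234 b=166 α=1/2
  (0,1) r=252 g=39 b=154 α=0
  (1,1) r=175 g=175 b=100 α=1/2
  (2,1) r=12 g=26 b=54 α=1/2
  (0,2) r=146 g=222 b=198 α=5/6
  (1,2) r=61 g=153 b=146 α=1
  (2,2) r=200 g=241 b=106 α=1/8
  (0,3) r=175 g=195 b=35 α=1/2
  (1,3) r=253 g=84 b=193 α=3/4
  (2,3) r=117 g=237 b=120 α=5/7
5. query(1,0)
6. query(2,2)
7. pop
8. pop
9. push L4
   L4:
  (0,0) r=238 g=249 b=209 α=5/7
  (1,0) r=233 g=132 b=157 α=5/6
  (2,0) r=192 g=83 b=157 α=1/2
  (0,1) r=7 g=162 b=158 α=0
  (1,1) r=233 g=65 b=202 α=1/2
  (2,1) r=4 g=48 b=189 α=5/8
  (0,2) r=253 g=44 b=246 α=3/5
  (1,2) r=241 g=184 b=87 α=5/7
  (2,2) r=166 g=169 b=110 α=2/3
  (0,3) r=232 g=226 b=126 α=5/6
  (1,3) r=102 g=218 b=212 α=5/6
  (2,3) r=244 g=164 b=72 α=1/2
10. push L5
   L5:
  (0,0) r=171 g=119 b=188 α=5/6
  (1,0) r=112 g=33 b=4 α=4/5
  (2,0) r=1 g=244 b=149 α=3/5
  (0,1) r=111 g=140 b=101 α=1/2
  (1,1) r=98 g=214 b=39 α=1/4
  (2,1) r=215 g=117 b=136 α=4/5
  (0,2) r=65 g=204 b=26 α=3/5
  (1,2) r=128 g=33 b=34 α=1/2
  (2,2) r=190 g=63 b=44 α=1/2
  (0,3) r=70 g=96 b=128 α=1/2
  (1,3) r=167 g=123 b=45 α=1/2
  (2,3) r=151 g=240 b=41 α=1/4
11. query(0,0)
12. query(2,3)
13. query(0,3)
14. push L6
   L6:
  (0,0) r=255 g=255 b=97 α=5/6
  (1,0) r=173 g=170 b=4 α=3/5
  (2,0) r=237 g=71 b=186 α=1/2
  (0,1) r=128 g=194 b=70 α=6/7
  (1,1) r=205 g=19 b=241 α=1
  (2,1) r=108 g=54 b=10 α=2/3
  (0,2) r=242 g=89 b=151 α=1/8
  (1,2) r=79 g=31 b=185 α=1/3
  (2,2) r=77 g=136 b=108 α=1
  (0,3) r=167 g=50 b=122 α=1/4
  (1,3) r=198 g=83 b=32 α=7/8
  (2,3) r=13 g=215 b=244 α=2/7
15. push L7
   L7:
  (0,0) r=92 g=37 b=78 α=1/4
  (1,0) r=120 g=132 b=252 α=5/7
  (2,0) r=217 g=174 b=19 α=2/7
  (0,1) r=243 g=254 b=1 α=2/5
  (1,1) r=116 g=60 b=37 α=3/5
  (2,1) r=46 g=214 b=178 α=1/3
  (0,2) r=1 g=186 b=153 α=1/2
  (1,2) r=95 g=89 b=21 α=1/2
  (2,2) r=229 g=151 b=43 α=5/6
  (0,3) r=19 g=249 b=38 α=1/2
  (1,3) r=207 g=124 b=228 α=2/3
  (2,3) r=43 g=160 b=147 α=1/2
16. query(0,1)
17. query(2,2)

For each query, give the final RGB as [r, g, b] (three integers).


at x=0,y=0 over L1,L2:
+L1 (α=1/2) → [63/2, 119, 203/2]
+L2 (α=3/7) → [102, 779/7, 142]
rounded: [102, 111, 142]

(1,0) stack=L1,L2,L3; from [0,0,0]:
after L1 α=2/3: [38/3, 152, 118]
after L2 α=1/2: [271/3, 195/2, 93]
after L3 α=1/8: [2179/24, 1505/16, 799/8]
→ [91, 94, 100]

query (2,2) [L1,L2,L3] — begin 0,0,0
+L1 (α=0) → [0, 0, 0]
+L2 (α=0) → [0, 0, 0]
+L3 (α=1/8) → [25, 241/8, 53/4]
rounded: [25, 30, 13]

(0,0) stack=L1,L4,L5; from [0,0,0]:
L1 α=1/2: [63/2, 119, 203/2]
L4 α=5/7: [179, 1483/7, 1248/7]
L5 α=5/6: [517/3, 2824/21, 3914/21]
→ [172, 134, 186]

at x=2,y=3 over L1,L4,L5:
L1 α=3/5: [153, 471/5, 363/5]
L4 α=1/2: [397/2, 1291/10, 723/10]
L5 α=1/4: [1493/8, 6273/40, 2579/40]
= [187, 157, 64]

(0,3) stack=L1,L4,L5; from [0,0,0]:
after L1 α=1/2: [94, 167/2, 155/2]
after L4 α=5/6: [209, 809/4, 1415/12]
after L5 α=1/2: [279/2, 1193/8, 2951/24]
= [140, 149, 123]

query (0,1) [L1,L4,L5,L6,L7] — begin 0,0,0
+L1 (α=5/7) → [100, 390/7, 725/7]
+L4 (α=0) → [100, 390/7, 725/7]
+L5 (α=1/2) → [211/2, 685/7, 716/7]
+L6 (α=6/7) → [1747/14, 8833/49, 3656/49]
+L7 (α=2/5) → [2409/14, 51391/245, 11066/245]
rounded: [172, 210, 45]

(2,2) stack=L1,L4,L5,L6,L7; from [0,0,0]:
after L1 α=0: [0, 0, 0]
after L4 α=2/3: [332/3, 338/3, 220/3]
after L5 α=1/2: [451/3, 527/6, 176/3]
after L6 α=1: [77, 136, 108]
after L7 α=5/6: [611/3, 297/2, 323/6]
→ [204, 148, 54]


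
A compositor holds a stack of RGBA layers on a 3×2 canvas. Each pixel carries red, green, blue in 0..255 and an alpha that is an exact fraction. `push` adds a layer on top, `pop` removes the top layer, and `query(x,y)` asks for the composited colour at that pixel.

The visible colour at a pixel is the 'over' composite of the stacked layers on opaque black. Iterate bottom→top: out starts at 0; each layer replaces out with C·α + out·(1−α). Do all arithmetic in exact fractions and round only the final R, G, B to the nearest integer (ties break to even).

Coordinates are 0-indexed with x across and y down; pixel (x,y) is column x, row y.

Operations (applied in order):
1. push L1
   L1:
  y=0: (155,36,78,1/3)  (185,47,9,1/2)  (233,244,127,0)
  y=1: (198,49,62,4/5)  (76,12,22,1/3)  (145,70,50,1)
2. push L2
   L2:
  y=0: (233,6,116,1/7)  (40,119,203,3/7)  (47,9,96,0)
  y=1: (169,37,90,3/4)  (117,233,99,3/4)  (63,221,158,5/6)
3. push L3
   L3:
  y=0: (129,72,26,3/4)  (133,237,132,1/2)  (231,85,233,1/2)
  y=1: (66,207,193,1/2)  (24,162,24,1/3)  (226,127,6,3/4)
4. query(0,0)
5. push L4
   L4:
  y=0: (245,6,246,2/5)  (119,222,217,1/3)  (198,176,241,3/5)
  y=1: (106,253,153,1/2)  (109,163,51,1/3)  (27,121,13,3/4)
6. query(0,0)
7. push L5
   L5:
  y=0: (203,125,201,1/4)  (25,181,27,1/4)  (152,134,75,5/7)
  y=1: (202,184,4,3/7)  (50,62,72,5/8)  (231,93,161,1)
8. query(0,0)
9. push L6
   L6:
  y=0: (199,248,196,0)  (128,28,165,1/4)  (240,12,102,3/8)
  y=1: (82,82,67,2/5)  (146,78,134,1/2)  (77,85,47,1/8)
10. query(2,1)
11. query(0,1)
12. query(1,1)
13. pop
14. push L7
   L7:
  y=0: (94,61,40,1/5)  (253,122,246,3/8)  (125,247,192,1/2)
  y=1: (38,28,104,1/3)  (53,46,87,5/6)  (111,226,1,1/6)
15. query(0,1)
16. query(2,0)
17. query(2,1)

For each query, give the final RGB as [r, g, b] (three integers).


(0,0) stack=L1,L2,L3; from [0,0,0]:
+L1 (α=1/3) → [155/3, 12, 26]
+L2 (α=1/7) → [543/7, 78/7, 272/7]
+L3 (α=3/4) → [813/7, 795/14, 409/14]
rounded: [116, 57, 29]

(0,0) stack=L1,L2,L3,L4; from [0,0,0]:
L1 α=1/3: [155/3, 12, 26]
L2 α=1/7: [543/7, 78/7, 272/7]
L3 α=3/4: [813/7, 795/14, 409/14]
L4 α=2/5: [5869/35, 2553/70, 1623/14]
rounded: [168, 36, 116]

(0,0) stack=L1,L2,L3,L4,L5; from [0,0,0]:
L1 α=1/3: [155/3, 12, 26]
L2 α=1/7: [543/7, 78/7, 272/7]
L3 α=3/4: [813/7, 795/14, 409/14]
L4 α=2/5: [5869/35, 2553/70, 1623/14]
L5 α=1/4: [6178/35, 16409/280, 7683/56]
= [177, 59, 137]

query (2,1) [L1,L2,L3,L4,L5,L6] — begin 0,0,0
+L1 (α=1) → [145, 70, 50]
+L2 (α=5/6) → [230/3, 1175/6, 140]
+L3 (α=3/4) → [566/3, 3461/24, 79/2]
+L4 (α=3/4) → [809/12, 12173/96, 157/8]
+L5 (α=1) → [231, 93, 161]
+L6 (α=1/8) → [847/4, 92, 587/4]
→ [212, 92, 147]

(0,1) stack=L1,L2,L3,L4,L5,L6; from [0,0,0]:
+L1 (α=4/5) → [792/5, 196/5, 248/5]
+L2 (α=3/4) → [3327/20, 751/20, 799/10]
+L3 (α=1/2) → [4647/40, 4891/40, 2729/20]
+L4 (α=1/2) → [8887/80, 15011/80, 5789/40]
+L5 (α=3/7) → [3001/20, 26051/140, 5909/70]
+L6 (α=2/5) → [12283/100, 101113/700, 27107/350]
→ [123, 144, 77]

at x=1,y=1 over L1,L2,L3,L4,L5,L6:
+L1 (α=1/3) → [76/3, 4, 22/3]
+L2 (α=3/4) → [1129/12, 703/4, 913/12]
+L3 (α=1/3) → [1273/18, 1027/6, 1057/18]
+L4 (α=1/3) → [2254/27, 1516/9, 1516/27]
+L5 (α=5/8) → [563/9, 1223/12, 1189/18]
+L6 (α=1/2) → [1877/18, 2159/24, 3601/36]
→ [104, 90, 100]

(0,1) stack=L1,L2,L3,L4,L5,L7; from [0,0,0]:
L1 α=4/5: [792/5, 196/5, 248/5]
L2 α=3/4: [3327/20, 751/20, 799/10]
L3 α=1/2: [4647/40, 4891/40, 2729/20]
L4 α=1/2: [8887/80, 15011/80, 5789/40]
L5 α=3/7: [3001/20, 26051/140, 5909/70]
L7 α=1/3: [1127/10, 9337/70, 3183/35]
= [113, 133, 91]

query (2,0) [L1,L2,L3,L4,L5,L7] — begin 0,0,0
after L1 α=0: [0, 0, 0]
after L2 α=0: [0, 0, 0]
after L3 α=1/2: [231/2, 85/2, 233/2]
after L4 α=3/5: [165, 613/5, 956/5]
after L5 α=5/7: [1090/7, 4576/35, 541/5]
after L7 α=1/2: [1965/14, 13221/70, 1501/10]
rounded: [140, 189, 150]

query (2,1) [L1,L2,L3,L4,L5,L7] — begin 0,0,0
after L1 α=1: [145, 70, 50]
after L2 α=5/6: [230/3, 1175/6, 140]
after L3 α=3/4: [566/3, 3461/24, 79/2]
after L4 α=3/4: [809/12, 12173/96, 157/8]
after L5 α=1: [231, 93, 161]
after L7 α=1/6: [211, 691/6, 403/3]
= [211, 115, 134]


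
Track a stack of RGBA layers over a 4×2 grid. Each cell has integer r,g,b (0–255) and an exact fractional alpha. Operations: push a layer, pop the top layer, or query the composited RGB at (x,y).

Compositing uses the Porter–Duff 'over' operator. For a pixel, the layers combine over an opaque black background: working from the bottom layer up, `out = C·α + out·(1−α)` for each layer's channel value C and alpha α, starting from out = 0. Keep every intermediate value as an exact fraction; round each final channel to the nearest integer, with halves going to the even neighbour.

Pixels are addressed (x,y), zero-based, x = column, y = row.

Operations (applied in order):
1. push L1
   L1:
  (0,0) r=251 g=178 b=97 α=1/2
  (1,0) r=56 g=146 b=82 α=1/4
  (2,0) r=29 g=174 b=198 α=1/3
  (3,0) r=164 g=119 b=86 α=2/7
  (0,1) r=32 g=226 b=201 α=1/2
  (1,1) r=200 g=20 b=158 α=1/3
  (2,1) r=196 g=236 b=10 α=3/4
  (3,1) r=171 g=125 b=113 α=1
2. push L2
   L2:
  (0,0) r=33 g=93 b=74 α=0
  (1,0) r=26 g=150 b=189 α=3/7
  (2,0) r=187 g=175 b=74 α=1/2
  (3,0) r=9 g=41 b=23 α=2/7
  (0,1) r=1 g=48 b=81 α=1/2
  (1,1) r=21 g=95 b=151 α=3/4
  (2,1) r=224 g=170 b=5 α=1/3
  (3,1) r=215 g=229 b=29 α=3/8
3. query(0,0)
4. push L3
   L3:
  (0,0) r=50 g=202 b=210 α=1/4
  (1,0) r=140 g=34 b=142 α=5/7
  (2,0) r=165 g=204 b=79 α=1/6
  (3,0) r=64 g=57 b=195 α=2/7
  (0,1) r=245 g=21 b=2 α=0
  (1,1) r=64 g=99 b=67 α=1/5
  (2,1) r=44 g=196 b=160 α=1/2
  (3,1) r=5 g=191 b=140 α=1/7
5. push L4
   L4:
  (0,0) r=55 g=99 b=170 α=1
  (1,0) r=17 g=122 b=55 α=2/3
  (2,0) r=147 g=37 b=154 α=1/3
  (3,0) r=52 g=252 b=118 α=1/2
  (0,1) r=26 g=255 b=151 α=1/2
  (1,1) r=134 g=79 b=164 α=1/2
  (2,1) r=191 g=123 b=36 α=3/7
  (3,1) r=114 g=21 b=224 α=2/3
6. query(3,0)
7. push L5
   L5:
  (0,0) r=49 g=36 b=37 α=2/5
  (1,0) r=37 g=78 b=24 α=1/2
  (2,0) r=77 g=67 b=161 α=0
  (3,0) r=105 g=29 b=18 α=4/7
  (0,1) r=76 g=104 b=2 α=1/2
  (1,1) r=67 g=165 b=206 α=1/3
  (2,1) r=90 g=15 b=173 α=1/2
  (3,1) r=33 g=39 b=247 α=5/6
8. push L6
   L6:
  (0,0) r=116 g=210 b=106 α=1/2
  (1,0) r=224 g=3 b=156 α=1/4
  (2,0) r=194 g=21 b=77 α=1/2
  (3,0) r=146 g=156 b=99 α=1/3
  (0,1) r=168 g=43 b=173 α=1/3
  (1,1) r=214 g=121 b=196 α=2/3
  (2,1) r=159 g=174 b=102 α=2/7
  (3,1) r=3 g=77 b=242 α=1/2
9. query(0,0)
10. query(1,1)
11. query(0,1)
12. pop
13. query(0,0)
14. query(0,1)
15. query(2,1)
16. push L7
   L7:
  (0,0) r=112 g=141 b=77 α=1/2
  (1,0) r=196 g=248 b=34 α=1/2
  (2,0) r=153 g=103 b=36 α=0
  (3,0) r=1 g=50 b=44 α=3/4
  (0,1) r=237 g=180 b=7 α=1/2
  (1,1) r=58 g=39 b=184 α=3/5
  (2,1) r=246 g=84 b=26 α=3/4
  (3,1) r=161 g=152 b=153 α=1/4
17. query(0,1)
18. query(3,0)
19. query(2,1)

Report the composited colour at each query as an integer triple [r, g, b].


query (0,0) [L1,L2] — begin 0,0,0
L1 α=1/2: [251/2, 89, 97/2]
L2 α=0: [251/2, 89, 97/2]
→ [126, 89, 48]

(3,0) stack=L1,L2,L3,L4; from [0,0,0]:
+L1 (α=2/7) → [328/7, 34, 172/7]
+L2 (α=2/7) → [1766/49, 36, 1182/49]
+L3 (α=2/7) → [15102/343, 42, 25020/343]
+L4 (α=1/2) → [16469/343, 147, 32747/343]
→ [48, 147, 95]

query (0,0) [L1,L2,L3,L4,L5,L6] — begin 0,0,0
L1 α=1/2: [251/2, 89, 97/2]
L2 α=0: [251/2, 89, 97/2]
L3 α=1/4: [853/8, 469/4, 711/8]
L4 α=1: [55, 99, 170]
L5 α=2/5: [263/5, 369/5, 584/5]
L6 α=1/2: [843/10, 1419/10, 557/5]
= [84, 142, 111]

(1,1) stack=L1,L2,L3,L4,L5,L6; from [0,0,0]:
+L1 (α=1/3) → [200/3, 20/3, 158/3]
+L2 (α=3/4) → [389/12, 875/12, 1517/12]
+L3 (α=1/5) → [581/15, 1172/15, 1718/15]
+L4 (α=1/2) → [2591/30, 2357/30, 2089/15]
+L5 (α=1/3) → [3596/45, 4832/45, 7268/45]
+L6 (α=2/3) → [22856/135, 15722/135, 24908/135]
= [169, 116, 185]

at x=0,y=1 over L1,L2,L3,L4,L5,L6:
+L1 (α=1/2) → [16, 113, 201/2]
+L2 (α=1/2) → [17/2, 161/2, 363/4]
+L3 (α=0) → [17/2, 161/2, 363/4]
+L4 (α=1/2) → [69/4, 671/4, 967/8]
+L5 (α=1/2) → [373/8, 1087/8, 983/16]
+L6 (α=1/3) → [1045/12, 1259/12, 789/8]
rounded: [87, 105, 99]

at x=0,y=0 over L1,L2,L3,L4,L5:
after L1 α=1/2: [251/2, 89, 97/2]
after L2 α=0: [251/2, 89, 97/2]
after L3 α=1/4: [853/8, 469/4, 711/8]
after L4 α=1: [55, 99, 170]
after L5 α=2/5: [263/5, 369/5, 584/5]
→ [53, 74, 117]

(0,1) stack=L1,L2,L3,L4,L5; from [0,0,0]:
+L1 (α=1/2) → [16, 113, 201/2]
+L2 (α=1/2) → [17/2, 161/2, 363/4]
+L3 (α=0) → [17/2, 161/2, 363/4]
+L4 (α=1/2) → [69/4, 671/4, 967/8]
+L5 (α=1/2) → [373/8, 1087/8, 983/16]
→ [47, 136, 61]

query (2,1) [L1,L2,L3,L4,L5] — begin 0,0,0
after L1 α=3/4: [147, 177, 15/2]
after L2 α=1/3: [518/3, 524/3, 20/3]
after L3 α=1/2: [325/3, 556/3, 250/3]
after L4 α=3/7: [3019/21, 3331/21, 1324/21]
after L5 α=1/2: [4909/42, 1823/21, 4957/42]
= [117, 87, 118]

query (0,1) [L1,L2,L3,L4,L5,L7] — begin 0,0,0
+L1 (α=1/2) → [16, 113, 201/2]
+L2 (α=1/2) → [17/2, 161/2, 363/4]
+L3 (α=0) → [17/2, 161/2, 363/4]
+L4 (α=1/2) → [69/4, 671/4, 967/8]
+L5 (α=1/2) → [373/8, 1087/8, 983/16]
+L7 (α=1/2) → [2269/16, 2527/16, 1095/32]
→ [142, 158, 34]

at x=3,y=0 over L1,L2,L3,L4,L5,L7:
after L1 α=2/7: [328/7, 34, 172/7]
after L2 α=2/7: [1766/49, 36, 1182/49]
after L3 α=2/7: [15102/343, 42, 25020/343]
after L4 α=1/2: [16469/343, 147, 32747/343]
after L5 α=4/7: [193467/2401, 557/7, 122937/2401]
after L7 α=3/4: [100335/4802, 1607/28, 439869/9604]
= [21, 57, 46]

query (2,1) [L1,L2,L3,L4,L5,L7] — begin 0,0,0
after L1 α=3/4: [147, 177, 15/2]
after L2 α=1/3: [518/3, 524/3, 20/3]
after L3 α=1/2: [325/3, 556/3, 250/3]
after L4 α=3/7: [3019/21, 3331/21, 1324/21]
after L5 α=1/2: [4909/42, 1823/21, 4957/42]
after L7 α=3/4: [35905/168, 7115/84, 8233/168]
= [214, 85, 49]


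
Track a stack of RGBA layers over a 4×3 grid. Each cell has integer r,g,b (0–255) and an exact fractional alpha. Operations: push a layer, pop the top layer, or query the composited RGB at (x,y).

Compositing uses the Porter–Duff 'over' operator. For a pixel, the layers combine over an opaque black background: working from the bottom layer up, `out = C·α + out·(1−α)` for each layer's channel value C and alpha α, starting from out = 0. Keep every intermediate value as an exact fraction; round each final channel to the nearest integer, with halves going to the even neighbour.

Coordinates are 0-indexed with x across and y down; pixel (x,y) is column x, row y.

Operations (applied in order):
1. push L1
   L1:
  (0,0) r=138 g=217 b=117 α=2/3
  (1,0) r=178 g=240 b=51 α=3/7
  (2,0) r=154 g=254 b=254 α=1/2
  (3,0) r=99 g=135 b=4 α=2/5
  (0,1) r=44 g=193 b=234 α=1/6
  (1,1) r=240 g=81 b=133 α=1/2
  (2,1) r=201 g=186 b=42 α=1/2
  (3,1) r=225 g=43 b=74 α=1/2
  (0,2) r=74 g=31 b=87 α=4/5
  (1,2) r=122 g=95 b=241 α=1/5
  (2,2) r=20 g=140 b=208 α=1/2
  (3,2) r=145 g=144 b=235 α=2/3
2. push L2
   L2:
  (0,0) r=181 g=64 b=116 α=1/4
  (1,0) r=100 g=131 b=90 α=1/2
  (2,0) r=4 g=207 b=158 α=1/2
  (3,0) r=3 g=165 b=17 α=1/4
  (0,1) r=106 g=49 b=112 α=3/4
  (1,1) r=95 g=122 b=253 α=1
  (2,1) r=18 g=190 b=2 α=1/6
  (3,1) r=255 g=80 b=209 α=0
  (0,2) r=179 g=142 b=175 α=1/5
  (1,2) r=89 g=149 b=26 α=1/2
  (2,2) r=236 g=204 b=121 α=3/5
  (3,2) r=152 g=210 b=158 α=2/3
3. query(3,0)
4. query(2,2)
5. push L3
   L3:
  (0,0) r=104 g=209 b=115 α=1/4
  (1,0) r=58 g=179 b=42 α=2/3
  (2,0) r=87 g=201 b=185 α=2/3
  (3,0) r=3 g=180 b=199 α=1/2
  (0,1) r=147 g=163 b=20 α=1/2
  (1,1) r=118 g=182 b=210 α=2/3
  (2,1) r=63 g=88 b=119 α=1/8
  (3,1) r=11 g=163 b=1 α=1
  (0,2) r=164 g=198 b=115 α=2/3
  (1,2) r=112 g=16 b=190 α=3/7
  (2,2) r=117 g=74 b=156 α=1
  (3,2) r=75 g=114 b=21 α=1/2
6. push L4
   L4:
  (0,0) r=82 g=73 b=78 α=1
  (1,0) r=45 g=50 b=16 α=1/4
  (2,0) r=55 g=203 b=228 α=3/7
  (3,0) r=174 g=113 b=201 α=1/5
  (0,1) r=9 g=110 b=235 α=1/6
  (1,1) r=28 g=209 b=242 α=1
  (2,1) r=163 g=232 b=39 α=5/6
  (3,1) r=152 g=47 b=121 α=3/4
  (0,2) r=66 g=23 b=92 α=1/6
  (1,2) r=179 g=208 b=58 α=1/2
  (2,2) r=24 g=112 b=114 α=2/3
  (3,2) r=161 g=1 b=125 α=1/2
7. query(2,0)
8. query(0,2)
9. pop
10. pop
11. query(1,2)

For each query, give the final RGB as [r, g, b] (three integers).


query (3,0) [L1,L2] — begin 0,0,0
+L1 (α=2/5) → [198/5, 54, 8/5]
+L2 (α=1/4) → [609/20, 327/4, 109/20]
rounded: [30, 82, 5]

(2,2) stack=L1,L2; from [0,0,0]:
L1 α=1/2: [10, 70, 104]
L2 α=3/5: [728/5, 752/5, 571/5]
rounded: [146, 150, 114]

query (2,0) [L1,L2,L3,L4] — begin 0,0,0
after L1 α=1/2: [77, 127, 127]
after L2 α=1/2: [81/2, 167, 285/2]
after L3 α=2/3: [143/2, 569/3, 1025/6]
after L4 α=3/7: [451/7, 4103/21, 586/3]
= [64, 195, 195]

(0,2) stack=L1,L2,L3,L4; from [0,0,0]:
+L1 (α=4/5) → [296/5, 124/5, 348/5]
+L2 (α=1/5) → [2079/25, 1206/25, 2267/25]
+L3 (α=2/3) → [10279/75, 3702/25, 8017/75]
+L4 (α=1/6) → [11269/90, 3817/30, 9397/90]
rounded: [125, 127, 104]

at x=1,y=2 over L1,L2:
+L1 (α=1/5) → [122/5, 19, 241/5]
+L2 (α=1/2) → [567/10, 84, 371/10]
→ [57, 84, 37]


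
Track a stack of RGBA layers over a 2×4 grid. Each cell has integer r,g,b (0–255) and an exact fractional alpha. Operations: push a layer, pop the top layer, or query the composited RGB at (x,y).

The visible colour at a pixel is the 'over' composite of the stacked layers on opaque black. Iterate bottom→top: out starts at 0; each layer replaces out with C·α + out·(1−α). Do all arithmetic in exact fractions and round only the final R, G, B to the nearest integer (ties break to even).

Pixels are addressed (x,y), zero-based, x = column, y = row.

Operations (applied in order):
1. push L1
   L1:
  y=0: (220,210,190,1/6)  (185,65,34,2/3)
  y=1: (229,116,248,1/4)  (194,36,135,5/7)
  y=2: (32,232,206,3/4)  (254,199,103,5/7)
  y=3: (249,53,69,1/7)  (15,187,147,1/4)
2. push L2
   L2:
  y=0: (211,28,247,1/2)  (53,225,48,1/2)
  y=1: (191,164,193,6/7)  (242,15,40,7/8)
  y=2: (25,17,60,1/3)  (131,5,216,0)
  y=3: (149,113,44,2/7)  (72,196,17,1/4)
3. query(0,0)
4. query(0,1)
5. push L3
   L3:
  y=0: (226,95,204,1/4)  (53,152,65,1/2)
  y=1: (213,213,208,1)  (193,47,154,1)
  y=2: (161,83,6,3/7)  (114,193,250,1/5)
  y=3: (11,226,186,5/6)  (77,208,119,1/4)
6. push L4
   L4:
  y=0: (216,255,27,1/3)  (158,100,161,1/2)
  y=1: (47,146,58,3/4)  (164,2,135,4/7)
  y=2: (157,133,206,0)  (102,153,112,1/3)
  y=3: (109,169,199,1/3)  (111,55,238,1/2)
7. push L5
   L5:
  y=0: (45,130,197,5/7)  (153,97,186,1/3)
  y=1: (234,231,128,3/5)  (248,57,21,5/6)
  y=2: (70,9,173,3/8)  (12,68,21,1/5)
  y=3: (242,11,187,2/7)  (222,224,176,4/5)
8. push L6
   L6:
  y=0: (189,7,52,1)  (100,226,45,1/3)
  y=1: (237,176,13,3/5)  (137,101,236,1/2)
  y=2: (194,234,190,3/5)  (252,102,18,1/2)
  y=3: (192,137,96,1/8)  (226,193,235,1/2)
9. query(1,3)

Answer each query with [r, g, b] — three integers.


(0,0) stack=L1,L2; from [0,0,0]:
after L1 α=1/6: [110/3, 35, 95/3]
after L2 α=1/2: [743/6, 63/2, 418/3]
rounded: [124, 32, 139]

query (0,1) [L1,L2] — begin 0,0,0
after L1 α=1/4: [229/4, 29, 62]
after L2 α=6/7: [4813/28, 1013/7, 1220/7]
= [172, 145, 174]

query (1,3) [L1,L2,L3,L4,L5,L6] — begin 0,0,0
after L1 α=1/4: [15/4, 187/4, 147/4]
after L2 α=1/4: [333/16, 1345/16, 509/16]
after L3 α=1/4: [2231/64, 7363/64, 3431/64]
after L4 α=1/2: [9335/128, 10883/128, 18663/128]
after L5 α=4/5: [122999/640, 125571/640, 21755/128]
after L6 α=1/2: [267639/1280, 249091/1280, 51835/256]
rounded: [209, 195, 202]


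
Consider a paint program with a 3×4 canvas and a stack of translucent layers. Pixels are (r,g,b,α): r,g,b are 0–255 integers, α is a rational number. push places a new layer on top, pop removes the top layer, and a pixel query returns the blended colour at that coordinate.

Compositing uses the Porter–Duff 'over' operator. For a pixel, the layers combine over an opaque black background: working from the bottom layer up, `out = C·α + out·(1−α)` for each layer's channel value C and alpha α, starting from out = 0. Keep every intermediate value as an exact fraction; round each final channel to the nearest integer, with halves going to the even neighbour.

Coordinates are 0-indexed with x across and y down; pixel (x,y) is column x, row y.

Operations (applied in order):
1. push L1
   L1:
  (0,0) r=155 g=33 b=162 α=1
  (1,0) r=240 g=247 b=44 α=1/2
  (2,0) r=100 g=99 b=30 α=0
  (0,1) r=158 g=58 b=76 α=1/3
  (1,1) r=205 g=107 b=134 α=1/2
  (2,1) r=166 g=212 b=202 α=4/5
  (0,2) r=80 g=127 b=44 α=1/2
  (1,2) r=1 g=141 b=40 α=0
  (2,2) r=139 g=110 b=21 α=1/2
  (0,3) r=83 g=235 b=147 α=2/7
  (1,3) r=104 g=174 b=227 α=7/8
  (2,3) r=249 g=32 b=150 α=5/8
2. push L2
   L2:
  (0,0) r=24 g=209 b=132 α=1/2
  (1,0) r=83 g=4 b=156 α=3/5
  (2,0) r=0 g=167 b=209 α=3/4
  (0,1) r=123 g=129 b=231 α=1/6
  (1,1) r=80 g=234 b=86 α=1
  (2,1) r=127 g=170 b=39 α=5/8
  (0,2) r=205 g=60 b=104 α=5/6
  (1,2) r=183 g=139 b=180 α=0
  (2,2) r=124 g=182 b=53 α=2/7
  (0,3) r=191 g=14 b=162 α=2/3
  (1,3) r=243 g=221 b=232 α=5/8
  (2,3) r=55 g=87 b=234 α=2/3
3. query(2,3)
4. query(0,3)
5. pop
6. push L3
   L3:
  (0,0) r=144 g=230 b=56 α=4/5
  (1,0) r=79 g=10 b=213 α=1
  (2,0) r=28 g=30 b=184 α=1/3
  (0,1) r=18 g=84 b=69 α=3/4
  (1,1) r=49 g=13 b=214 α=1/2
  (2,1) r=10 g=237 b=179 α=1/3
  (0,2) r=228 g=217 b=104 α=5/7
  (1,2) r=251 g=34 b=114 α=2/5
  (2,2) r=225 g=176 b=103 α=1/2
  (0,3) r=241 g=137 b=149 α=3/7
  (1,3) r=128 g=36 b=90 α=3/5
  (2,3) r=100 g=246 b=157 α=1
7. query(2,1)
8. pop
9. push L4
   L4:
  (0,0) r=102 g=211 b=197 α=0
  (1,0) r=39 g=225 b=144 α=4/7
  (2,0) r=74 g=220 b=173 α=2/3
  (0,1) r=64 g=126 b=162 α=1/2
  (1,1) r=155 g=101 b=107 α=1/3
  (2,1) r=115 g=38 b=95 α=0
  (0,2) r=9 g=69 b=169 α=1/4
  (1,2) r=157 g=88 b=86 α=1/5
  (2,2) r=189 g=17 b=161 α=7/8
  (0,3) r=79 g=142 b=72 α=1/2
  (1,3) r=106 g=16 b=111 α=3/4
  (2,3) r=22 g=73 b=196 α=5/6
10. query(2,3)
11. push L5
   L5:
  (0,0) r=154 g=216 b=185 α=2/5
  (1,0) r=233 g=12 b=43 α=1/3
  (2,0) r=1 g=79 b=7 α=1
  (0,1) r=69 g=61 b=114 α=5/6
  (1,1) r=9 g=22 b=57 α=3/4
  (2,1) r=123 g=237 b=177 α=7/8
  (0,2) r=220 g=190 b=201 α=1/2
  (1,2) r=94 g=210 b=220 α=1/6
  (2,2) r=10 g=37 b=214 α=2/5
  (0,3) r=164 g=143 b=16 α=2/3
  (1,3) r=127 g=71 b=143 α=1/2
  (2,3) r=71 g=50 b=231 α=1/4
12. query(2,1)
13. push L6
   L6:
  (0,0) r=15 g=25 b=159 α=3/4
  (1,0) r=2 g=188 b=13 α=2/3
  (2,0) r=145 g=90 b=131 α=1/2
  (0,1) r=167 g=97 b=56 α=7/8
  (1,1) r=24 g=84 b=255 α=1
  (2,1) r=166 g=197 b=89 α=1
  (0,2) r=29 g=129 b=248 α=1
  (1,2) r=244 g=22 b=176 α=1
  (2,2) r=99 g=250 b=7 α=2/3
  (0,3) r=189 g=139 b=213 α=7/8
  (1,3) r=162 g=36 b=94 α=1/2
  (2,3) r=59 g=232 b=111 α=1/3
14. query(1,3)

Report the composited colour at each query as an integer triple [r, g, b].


query (2,3) [L1,L2] — begin 0,0,0
+L1 (α=5/8) → [1245/8, 20, 375/4]
+L2 (α=2/3) → [2125/24, 194/3, 749/4]
→ [89, 65, 187]

at x=0,y=3 over L1,L2:
+L1 (α=2/7) → [166/7, 470/7, 42]
+L2 (α=2/3) → [2840/21, 222/7, 122]
= [135, 32, 122]

query (2,1) [L1,L3] — begin 0,0,0
L1 α=4/5: [664/5, 848/5, 808/5]
L3 α=1/3: [1378/15, 2881/15, 837/5]
→ [92, 192, 167]

(2,3) stack=L1,L4; from [0,0,0]:
+L1 (α=5/8) → [1245/8, 20, 375/4]
+L4 (α=5/6) → [2125/48, 385/6, 4295/24]
rounded: [44, 64, 179]

at x=2,y=1 over L1,L4,L5:
L1 α=4/5: [664/5, 848/5, 808/5]
L4 α=0: [664/5, 848/5, 808/5]
L5 α=7/8: [4969/40, 9143/40, 7003/40]
→ [124, 229, 175]

query (1,3) [L1,L4,L5,L6] — begin 0,0,0
L1 α=7/8: [91, 609/4, 1589/8]
L4 α=3/4: [409/4, 801/16, 4253/32]
L5 α=1/2: [917/8, 1937/32, 8829/64]
L6 α=1/2: [2213/16, 3089/64, 14845/128]
→ [138, 48, 116]


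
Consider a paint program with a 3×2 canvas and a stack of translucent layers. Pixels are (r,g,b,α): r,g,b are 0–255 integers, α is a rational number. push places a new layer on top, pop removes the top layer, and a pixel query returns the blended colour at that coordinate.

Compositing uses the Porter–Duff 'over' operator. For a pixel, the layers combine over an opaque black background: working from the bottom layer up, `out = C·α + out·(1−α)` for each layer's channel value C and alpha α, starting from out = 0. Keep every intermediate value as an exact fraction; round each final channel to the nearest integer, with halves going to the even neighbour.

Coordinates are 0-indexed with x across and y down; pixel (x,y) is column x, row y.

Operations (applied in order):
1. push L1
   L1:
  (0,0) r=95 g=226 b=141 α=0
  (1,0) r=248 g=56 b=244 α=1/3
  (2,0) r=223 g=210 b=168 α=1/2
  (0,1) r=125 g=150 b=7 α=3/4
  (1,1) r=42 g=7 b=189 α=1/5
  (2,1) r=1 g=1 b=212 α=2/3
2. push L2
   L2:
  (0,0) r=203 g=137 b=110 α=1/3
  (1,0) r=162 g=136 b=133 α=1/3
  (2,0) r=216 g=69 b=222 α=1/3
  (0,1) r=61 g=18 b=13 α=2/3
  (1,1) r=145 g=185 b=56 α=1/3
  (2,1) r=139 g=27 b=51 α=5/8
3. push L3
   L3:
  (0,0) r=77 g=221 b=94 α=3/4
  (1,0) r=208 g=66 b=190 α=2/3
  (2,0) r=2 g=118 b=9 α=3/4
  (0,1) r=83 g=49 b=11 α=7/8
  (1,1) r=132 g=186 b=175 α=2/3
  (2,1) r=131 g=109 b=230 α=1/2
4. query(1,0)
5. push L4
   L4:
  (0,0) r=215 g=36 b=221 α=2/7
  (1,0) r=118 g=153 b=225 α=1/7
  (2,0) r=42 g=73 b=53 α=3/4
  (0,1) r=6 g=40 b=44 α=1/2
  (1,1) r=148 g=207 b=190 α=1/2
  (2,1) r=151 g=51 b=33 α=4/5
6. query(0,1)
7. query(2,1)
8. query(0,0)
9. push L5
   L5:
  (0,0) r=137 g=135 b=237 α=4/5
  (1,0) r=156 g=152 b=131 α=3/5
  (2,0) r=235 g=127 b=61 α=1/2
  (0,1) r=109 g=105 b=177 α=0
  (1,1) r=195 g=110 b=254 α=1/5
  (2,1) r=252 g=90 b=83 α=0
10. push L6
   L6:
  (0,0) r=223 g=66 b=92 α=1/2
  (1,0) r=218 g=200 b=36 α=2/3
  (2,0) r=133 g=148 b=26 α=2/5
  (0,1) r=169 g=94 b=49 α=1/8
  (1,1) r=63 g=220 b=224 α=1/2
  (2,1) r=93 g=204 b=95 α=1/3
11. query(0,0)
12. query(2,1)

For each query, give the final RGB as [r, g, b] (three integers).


query (1,0) [L1,L2,L3] — begin 0,0,0
after L1 α=1/3: [248/3, 56/3, 244/3]
after L2 α=1/3: [982/9, 520/9, 887/9]
after L3 α=2/3: [4726/27, 1708/27, 4307/27]
rounded: [175, 63, 160]

at x=0,y=1 over L1,L2,L3,L4:
+L1 (α=3/4) → [375/4, 225/2, 21/4]
+L2 (α=2/3) → [863/12, 99/2, 125/12]
+L3 (α=7/8) → [7835/96, 785/16, 1049/96]
+L4 (α=1/2) → [8411/192, 1425/32, 5273/192]
→ [44, 45, 27]

(2,1) stack=L1,L2,L3,L4; from [0,0,0]:
after L1 α=2/3: [2/3, 2/3, 424/3]
after L2 α=5/8: [697/8, 137/8, 679/8]
after L3 α=1/2: [1745/16, 1009/16, 2519/16]
after L4 α=4/5: [11409/80, 4273/80, 4631/80]
→ [143, 53, 58]

(0,0) stack=L1,L2,L3,L4; from [0,0,0]:
+L1 (α=0) → [0, 0, 0]
+L2 (α=1/3) → [203/3, 137/3, 110/3]
+L3 (α=3/4) → [224/3, 1063/6, 239/3]
+L4 (α=2/7) → [2410/21, 821/6, 2521/21]
= [115, 137, 120]

query (0,0) [L1,L2,L3,L4,L5,L6] — begin 0,0,0
+L1 (α=0) → [0, 0, 0]
+L2 (α=1/3) → [203/3, 137/3, 110/3]
+L3 (α=3/4) → [224/3, 1063/6, 239/3]
+L4 (α=2/7) → [2410/21, 821/6, 2521/21]
+L5 (α=4/5) → [13918/105, 4061/30, 22429/105]
+L6 (α=1/2) → [37333/210, 6041/60, 32089/210]
→ [178, 101, 153]

(2,1) stack=L1,L2,L3,L4,L5,L6; from [0,0,0]:
+L1 (α=2/3) → [2/3, 2/3, 424/3]
+L2 (α=5/8) → [697/8, 137/8, 679/8]
+L3 (α=1/2) → [1745/16, 1009/16, 2519/16]
+L4 (α=4/5) → [11409/80, 4273/80, 4631/80]
+L5 (α=0) → [11409/80, 4273/80, 4631/80]
+L6 (α=1/3) → [5043/40, 12433/120, 8431/120]
→ [126, 104, 70]


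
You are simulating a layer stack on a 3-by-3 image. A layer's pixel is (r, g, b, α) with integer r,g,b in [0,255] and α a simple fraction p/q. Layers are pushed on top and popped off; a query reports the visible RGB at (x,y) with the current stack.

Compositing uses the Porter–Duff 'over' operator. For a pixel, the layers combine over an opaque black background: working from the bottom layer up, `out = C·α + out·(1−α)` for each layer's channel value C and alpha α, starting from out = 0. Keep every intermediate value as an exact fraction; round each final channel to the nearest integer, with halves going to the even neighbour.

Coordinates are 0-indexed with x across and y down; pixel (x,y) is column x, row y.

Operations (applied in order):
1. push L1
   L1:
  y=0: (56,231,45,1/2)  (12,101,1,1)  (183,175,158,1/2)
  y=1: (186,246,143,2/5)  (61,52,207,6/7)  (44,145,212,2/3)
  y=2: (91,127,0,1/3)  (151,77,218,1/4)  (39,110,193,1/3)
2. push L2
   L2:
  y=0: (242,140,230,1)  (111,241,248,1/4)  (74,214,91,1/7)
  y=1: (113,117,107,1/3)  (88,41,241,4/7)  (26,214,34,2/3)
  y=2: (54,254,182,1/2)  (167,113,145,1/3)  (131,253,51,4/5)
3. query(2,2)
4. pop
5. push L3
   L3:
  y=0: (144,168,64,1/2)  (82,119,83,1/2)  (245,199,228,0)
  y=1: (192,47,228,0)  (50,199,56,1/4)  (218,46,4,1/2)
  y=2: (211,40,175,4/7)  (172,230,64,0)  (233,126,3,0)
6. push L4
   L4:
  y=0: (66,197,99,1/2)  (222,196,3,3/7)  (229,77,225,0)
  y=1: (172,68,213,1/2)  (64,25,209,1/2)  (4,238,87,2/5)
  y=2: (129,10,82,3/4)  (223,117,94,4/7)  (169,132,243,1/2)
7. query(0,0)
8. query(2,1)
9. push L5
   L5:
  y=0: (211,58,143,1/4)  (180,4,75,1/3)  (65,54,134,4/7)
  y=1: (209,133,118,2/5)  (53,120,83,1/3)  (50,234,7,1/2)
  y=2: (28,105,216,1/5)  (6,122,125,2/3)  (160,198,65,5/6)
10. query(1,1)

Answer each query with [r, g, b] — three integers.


query (2,2) [L1,L2] — begin 0,0,0
after L1 α=1/3: [13, 110/3, 193/3]
after L2 α=4/5: [537/5, 3146/15, 161/3]
= [107, 210, 54]

at x=0,y=0 over L1,L3,L4:
+L1 (α=1/2) → [28, 231/2, 45/2]
+L3 (α=1/2) → [86, 567/4, 173/4]
+L4 (α=1/2) → [76, 1355/8, 569/8]
rounded: [76, 169, 71]

at x=2,y=1 over L1,L3,L4:
L1 α=2/3: [88/3, 290/3, 424/3]
L3 α=1/2: [371/3, 214/3, 218/3]
L4 α=2/5: [379/5, 138, 392/5]
→ [76, 138, 78]

at x=1,y=1 over L1,L3,L4,L5:
L1 α=6/7: [366/7, 312/7, 1242/7]
L3 α=1/4: [362/7, 2329/28, 2059/14]
L4 α=1/2: [405/7, 3029/56, 4985/28]
L5 α=1/3: [1181/21, 6389/84, 2049/14]
rounded: [56, 76, 146]


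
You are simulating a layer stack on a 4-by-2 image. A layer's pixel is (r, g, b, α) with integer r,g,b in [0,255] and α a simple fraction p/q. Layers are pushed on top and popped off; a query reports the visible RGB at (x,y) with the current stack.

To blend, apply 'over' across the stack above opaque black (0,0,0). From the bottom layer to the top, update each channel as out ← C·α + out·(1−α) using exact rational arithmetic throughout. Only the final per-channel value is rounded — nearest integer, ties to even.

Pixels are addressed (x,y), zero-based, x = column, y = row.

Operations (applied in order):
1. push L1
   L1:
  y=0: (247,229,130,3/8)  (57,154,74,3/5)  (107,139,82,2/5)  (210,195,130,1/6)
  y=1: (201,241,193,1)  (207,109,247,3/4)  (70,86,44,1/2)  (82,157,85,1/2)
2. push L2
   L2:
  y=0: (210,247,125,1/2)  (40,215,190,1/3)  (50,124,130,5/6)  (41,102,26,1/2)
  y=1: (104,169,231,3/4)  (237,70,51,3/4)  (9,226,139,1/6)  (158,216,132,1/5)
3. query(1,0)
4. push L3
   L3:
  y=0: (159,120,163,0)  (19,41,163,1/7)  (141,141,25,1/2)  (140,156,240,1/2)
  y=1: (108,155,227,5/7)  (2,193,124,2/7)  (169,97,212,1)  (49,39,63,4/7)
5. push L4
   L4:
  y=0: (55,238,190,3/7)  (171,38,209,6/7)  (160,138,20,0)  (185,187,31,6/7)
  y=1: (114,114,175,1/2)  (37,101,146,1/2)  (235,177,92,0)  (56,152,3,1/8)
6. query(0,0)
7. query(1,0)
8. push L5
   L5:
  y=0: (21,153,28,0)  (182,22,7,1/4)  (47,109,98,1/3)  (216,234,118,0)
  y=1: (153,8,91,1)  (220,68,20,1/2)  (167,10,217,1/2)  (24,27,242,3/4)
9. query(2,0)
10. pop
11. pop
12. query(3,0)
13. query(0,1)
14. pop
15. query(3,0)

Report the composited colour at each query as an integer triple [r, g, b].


(1,0) stack=L1,L2; from [0,0,0]:
+L1 (α=3/5) → [171/5, 462/5, 222/5]
+L2 (α=1/3) → [542/15, 1999/15, 1394/15]
= [36, 133, 93]

(0,0) stack=L1,L2,L3,L4; from [0,0,0]:
+L1 (α=3/8) → [741/8, 687/8, 195/4]
+L2 (α=1/2) → [2421/16, 2663/16, 695/8]
+L3 (α=0) → [2421/16, 2663/16, 695/8]
+L4 (α=3/7) → [3081/28, 5519/28, 1835/14]
→ [110, 197, 131]

(1,0) stack=L1,L2,L3,L4; from [0,0,0]:
after L1 α=3/5: [171/5, 462/5, 222/5]
after L2 α=1/3: [542/15, 1999/15, 1394/15]
after L3 α=1/7: [1179/35, 4203/35, 3603/35]
after L4 α=6/7: [37089/245, 12183/245, 47493/245]
rounded: [151, 50, 194]

query (2,0) [L1,L2,L3,L4,L5] — begin 0,0,0
+L1 (α=2/5) → [214/5, 278/5, 164/5]
+L2 (α=5/6) → [244/5, 563/5, 569/5]
+L3 (α=1/2) → [949/10, 634/5, 347/5]
+L4 (α=0) → [949/10, 634/5, 347/5]
+L5 (α=1/3) → [1184/15, 1813/15, 1184/15]
rounded: [79, 121, 79]

query (3,0) [L1,L2,L3] — begin 0,0,0
+L1 (α=1/6) → [35, 65/2, 65/3]
+L2 (α=1/2) → [38, 269/4, 143/6]
+L3 (α=1/2) → [89, 893/8, 1583/12]
rounded: [89, 112, 132]

(0,1) stack=L1,L2,L3; from [0,0,0]:
after L1 α=1: [201, 241, 193]
after L2 α=3/4: [513/4, 187, 443/2]
after L3 α=5/7: [1593/14, 1149/7, 1578/7]
= [114, 164, 225]

at x=3,y=0 over L1,L2:
+L1 (α=1/6) → [35, 65/2, 65/3]
+L2 (α=1/2) → [38, 269/4, 143/6]
= [38, 67, 24]


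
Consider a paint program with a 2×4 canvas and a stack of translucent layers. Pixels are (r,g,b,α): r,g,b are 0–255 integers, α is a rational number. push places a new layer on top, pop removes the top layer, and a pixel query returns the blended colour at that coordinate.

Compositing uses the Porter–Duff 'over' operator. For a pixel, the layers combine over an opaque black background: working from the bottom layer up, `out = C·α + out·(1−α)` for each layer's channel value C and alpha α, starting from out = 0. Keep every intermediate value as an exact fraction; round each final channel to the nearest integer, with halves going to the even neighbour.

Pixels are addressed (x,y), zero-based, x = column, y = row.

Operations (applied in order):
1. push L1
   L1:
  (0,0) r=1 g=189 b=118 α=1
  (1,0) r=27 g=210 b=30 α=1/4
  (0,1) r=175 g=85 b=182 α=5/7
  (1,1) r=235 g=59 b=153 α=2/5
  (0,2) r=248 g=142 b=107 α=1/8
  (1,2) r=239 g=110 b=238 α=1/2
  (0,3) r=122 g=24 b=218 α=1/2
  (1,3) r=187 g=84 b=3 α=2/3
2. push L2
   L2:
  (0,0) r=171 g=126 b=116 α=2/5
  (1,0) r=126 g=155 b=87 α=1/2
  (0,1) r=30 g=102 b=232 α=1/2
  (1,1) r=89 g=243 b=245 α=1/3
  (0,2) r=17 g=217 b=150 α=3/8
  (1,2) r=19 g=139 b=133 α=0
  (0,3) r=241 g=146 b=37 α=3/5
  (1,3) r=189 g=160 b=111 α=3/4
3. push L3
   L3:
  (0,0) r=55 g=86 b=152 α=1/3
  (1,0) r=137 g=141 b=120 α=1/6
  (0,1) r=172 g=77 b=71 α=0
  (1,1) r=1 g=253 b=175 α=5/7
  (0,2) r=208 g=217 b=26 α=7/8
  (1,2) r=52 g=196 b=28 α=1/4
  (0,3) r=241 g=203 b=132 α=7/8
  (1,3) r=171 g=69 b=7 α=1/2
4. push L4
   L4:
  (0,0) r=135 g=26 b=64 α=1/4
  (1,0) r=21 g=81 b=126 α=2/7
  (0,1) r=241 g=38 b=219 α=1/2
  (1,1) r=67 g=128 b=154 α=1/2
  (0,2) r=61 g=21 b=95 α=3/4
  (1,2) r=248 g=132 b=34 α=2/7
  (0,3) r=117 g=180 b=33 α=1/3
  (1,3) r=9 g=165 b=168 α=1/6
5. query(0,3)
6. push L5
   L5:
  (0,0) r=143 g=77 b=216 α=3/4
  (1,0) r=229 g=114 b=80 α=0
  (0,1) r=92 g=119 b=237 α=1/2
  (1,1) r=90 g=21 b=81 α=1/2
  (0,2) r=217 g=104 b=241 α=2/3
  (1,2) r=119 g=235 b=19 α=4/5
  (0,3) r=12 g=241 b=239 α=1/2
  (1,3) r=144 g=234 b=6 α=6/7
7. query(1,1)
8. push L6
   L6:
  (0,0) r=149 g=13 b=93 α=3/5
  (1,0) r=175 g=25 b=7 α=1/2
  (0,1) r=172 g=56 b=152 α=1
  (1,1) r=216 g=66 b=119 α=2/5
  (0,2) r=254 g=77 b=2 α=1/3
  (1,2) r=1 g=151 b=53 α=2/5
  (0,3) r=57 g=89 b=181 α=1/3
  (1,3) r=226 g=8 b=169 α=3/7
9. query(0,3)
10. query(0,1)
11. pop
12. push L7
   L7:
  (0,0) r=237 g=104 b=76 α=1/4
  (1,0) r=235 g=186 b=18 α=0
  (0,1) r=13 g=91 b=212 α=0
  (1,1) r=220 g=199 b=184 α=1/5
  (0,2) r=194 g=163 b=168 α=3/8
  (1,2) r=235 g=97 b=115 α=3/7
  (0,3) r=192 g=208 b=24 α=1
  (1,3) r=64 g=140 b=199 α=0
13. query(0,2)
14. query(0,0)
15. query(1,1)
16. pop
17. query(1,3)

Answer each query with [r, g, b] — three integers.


(0,3) stack=L1,L2,L3,L4; from [0,0,0]:
L1 α=1/2: [61, 12, 109]
L2 α=3/5: [169, 462/5, 329/5]
L3 α=7/8: [232, 7567/40, 4949/40]
L4 α=1/3: [581/3, 11167/60, 5609/60]
= [194, 186, 93]

query (1,1) [L1,L2,L3,L4,L5] — begin 0,0,0
L1 α=2/5: [94, 118/5, 306/5]
L2 α=1/3: [277/3, 1451/15, 1837/15]
L3 α=5/7: [569/21, 21877/105, 16799/105]
L4 α=1/2: [988/21, 35317/210, 32969/210]
L5 α=1/2: [1439/21, 39727/420, 49979/420]
= [69, 95, 119]

at x=0,y=3 over L1,L2,L3,L4,L5,L6:
+L1 (α=1/2) → [61, 12, 109]
+L2 (α=3/5) → [169, 462/5, 329/5]
+L3 (α=7/8) → [232, 7567/40, 4949/40]
+L4 (α=1/3) → [581/3, 11167/60, 5609/60]
+L5 (α=1/2) → [617/6, 25627/120, 19949/120]
+L6 (α=1/3) → [788/9, 30967/180, 30809/180]
→ [88, 172, 171]

(0,1) stack=L1,L2,L3,L4,L5,L6; from [0,0,0]:
L1 α=5/7: [125, 425/7, 130]
L2 α=1/2: [155/2, 1139/14, 181]
L3 α=0: [155/2, 1139/14, 181]
L4 α=1/2: [637/4, 1671/28, 200]
L5 α=1/2: [1005/8, 5003/56, 437/2]
L6 α=1: [172, 56, 152]
→ [172, 56, 152]

(0,2) stack=L1,L2,L3,L4,L5,L7; from [0,0,0]:
+L1 (α=1/8) → [31, 71/4, 107/8]
+L2 (α=3/8) → [103/4, 2959/32, 4135/64]
+L3 (α=7/8) → [5927/32, 51567/256, 15783/512]
+L4 (α=3/4) → [11783/128, 67695/1024, 161703/2048]
+L5 (α=2/3) → [22445/128, 280687/3072, 1148839/6144]
+L7 (α=3/8) → [186721/1024, 2905643/24576, 8840771/49152]
rounded: [182, 118, 180]

at x=0,y=0 over L1,L2,L3,L4,L5,L7:
+L1 (α=1) → [1, 189, 118]
+L2 (α=2/5) → [69, 819/5, 586/5]
+L3 (α=1/3) → [193/3, 2068/15, 644/5]
+L4 (α=1/4) → [82, 1099/10, 563/5]
+L5 (α=3/4) → [511/4, 3409/40, 3803/20]
+L7 (α=1/4) → [2481/16, 14387/160, 12929/80]
→ [155, 90, 162]

query (1,1) [L1,L2,L3,L4,L5,L7] — begin 0,0,0
+L1 (α=2/5) → [94, 118/5, 306/5]
+L2 (α=1/3) → [277/3, 1451/15, 1837/15]
+L3 (α=5/7) → [569/21, 21877/105, 16799/105]
+L4 (α=1/2) → [988/21, 35317/210, 32969/210]
+L5 (α=1/2) → [1439/21, 39727/420, 49979/420]
+L7 (α=1/5) → [10376/105, 60622/525, 69299/525]
→ [99, 115, 132]

query (1,3) [L1,L2,L3,L4,L5] — begin 0,0,0
L1 α=2/3: [374/3, 56, 2]
L2 α=3/4: [2075/12, 134, 335/4]
L3 α=1/2: [4127/24, 203/2, 363/8]
L4 α=1/6: [20851/144, 1345/12, 1053/16]
L5 α=6/7: [145267/1008, 2599/12, 1629/112]
→ [144, 217, 15]
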